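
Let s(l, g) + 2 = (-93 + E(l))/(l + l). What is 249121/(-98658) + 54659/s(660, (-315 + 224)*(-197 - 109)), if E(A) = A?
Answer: -2372893096291/68172678 ≈ -34807.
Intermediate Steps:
s(l, g) = -2 + (-93 + l)/(2*l) (s(l, g) = -2 + (-93 + l)/(l + l) = -2 + (-93 + l)/((2*l)) = -2 + (-93 + l)*(1/(2*l)) = -2 + (-93 + l)/(2*l))
249121/(-98658) + 54659/s(660, (-315 + 224)*(-197 - 109)) = 249121/(-98658) + 54659/(((3/2)*(-31 - 1*660)/660)) = 249121*(-1/98658) + 54659/(((3/2)*(1/660)*(-31 - 660))) = -249121/98658 + 54659/(((3/2)*(1/660)*(-691))) = -249121/98658 + 54659/(-691/440) = -249121/98658 + 54659*(-440/691) = -249121/98658 - 24049960/691 = -2372893096291/68172678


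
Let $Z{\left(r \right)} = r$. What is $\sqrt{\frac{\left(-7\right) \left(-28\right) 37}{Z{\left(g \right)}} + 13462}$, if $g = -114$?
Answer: $\frac{2 \sqrt{10882839}}{57} \approx 115.75$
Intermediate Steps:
$\sqrt{\frac{\left(-7\right) \left(-28\right) 37}{Z{\left(g \right)}} + 13462} = \sqrt{\frac{\left(-7\right) \left(-28\right) 37}{-114} + 13462} = \sqrt{196 \cdot 37 \left(- \frac{1}{114}\right) + 13462} = \sqrt{7252 \left(- \frac{1}{114}\right) + 13462} = \sqrt{- \frac{3626}{57} + 13462} = \sqrt{\frac{763708}{57}} = \frac{2 \sqrt{10882839}}{57}$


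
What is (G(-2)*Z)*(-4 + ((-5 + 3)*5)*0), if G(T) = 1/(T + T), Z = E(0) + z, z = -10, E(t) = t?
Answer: -10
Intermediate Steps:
Z = -10 (Z = 0 - 10 = -10)
G(T) = 1/(2*T)
(G(-2)*Z)*(-4 + ((-5 + 3)*5)*0) = (((½)/(-2))*(-10))*(-4 + ((-5 + 3)*5)*0) = (((½)*(-½))*(-10))*(-4 - 2*5*0) = (-¼*(-10))*(-4 - 10*0) = 5*(-4 + 0)/2 = (5/2)*(-4) = -10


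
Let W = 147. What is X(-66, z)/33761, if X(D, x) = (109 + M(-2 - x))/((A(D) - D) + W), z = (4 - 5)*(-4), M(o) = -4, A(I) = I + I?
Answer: 5/130221 ≈ 3.8396e-5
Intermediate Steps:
A(I) = 2*I
z = 4 (z = -1*(-4) = 4)
X(D, x) = 105/(147 + D) (X(D, x) = (109 - 4)/((2*D - D) + 147) = 105/(D + 147) = 105/(147 + D))
X(-66, z)/33761 = (105/(147 - 66))/33761 = (105/81)*(1/33761) = (105*(1/81))*(1/33761) = (35/27)*(1/33761) = 5/130221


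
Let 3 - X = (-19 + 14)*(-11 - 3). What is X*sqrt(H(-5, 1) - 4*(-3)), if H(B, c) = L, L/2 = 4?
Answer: -134*sqrt(5) ≈ -299.63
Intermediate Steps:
L = 8 (L = 2*4 = 8)
H(B, c) = 8
X = -67 (X = 3 - (-19 + 14)*(-11 - 3) = 3 - (-5)*(-14) = 3 - 1*70 = 3 - 70 = -67)
X*sqrt(H(-5, 1) - 4*(-3)) = -67*sqrt(8 - 4*(-3)) = -67*sqrt(8 + 12) = -134*sqrt(5)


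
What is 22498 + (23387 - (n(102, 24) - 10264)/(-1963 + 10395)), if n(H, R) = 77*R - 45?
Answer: 386910781/8432 ≈ 45886.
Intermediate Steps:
n(H, R) = -45 + 77*R
22498 + (23387 - (n(102, 24) - 10264)/(-1963 + 10395)) = 22498 + (23387 - ((-45 + 77*24) - 10264)/(-1963 + 10395)) = 22498 + (23387 - ((-45 + 1848) - 10264)/8432) = 22498 + (23387 - (1803 - 10264)/8432) = 22498 + (23387 - (-8461)/8432) = 22498 + (23387 - 1*(-8461/8432)) = 22498 + (23387 + 8461/8432) = 22498 + 197207645/8432 = 386910781/8432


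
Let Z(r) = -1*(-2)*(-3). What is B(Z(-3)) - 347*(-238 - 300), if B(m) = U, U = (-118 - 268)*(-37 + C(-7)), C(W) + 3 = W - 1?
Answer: 205214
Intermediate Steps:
C(W) = -4 + W (C(W) = -3 + (W - 1) = -3 + (-1 + W) = -4 + W)
Z(r) = -6 (Z(r) = 2*(-3) = -6)
U = 18528 (U = (-118 - 268)*(-37 + (-4 - 7)) = -386*(-37 - 11) = -386*(-48) = 18528)
B(m) = 18528
B(Z(-3)) - 347*(-238 - 300) = 18528 - 347*(-238 - 300) = 18528 - 347*(-538) = 18528 - 1*(-186686) = 18528 + 186686 = 205214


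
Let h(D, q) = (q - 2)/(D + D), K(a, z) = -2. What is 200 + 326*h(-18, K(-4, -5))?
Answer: 2126/9 ≈ 236.22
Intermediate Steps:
h(D, q) = (-2 + q)/(2*D) (h(D, q) = (-2 + q)/((2*D)) = (-2 + q)*(1/(2*D)) = (-2 + q)/(2*D))
200 + 326*h(-18, K(-4, -5)) = 200 + 326*((½)*(-2 - 2)/(-18)) = 200 + 326*((½)*(-1/18)*(-4)) = 200 + 326*(⅑) = 200 + 326/9 = 2126/9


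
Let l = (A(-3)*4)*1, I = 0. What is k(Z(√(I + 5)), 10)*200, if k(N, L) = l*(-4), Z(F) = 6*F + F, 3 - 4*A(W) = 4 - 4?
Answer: -2400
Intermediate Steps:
A(W) = ¾ (A(W) = ¾ - (4 - 4)/4 = ¾ - ¼*0 = ¾ + 0 = ¾)
l = 3 (l = ((¾)*4)*1 = 3*1 = 3)
Z(F) = 7*F
k(N, L) = -12 (k(N, L) = 3*(-4) = -12)
k(Z(√(I + 5)), 10)*200 = -12*200 = -2400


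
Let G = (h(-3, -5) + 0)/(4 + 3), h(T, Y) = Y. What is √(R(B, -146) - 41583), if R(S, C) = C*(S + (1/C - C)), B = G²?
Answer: 2*I*√771413/7 ≈ 250.94*I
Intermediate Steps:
G = -5/7 (G = (-5 + 0)/(4 + 3) = -5/7 ≈ -0.71429)
B = 25/49 (B = (-5/7)² = 25/49 ≈ 0.51020)
R(S, C) = C*(S + 1/C - C)
√(R(B, -146) - 41583) = √((1 - 1*(-146)² - 146*25/49) - 41583) = √((1 - 1*21316 - 3650/49) - 41583) = √((1 - 21316 - 3650/49) - 41583) = √(-1048085/49 - 41583) = √(-3085652/49) = 2*I*√771413/7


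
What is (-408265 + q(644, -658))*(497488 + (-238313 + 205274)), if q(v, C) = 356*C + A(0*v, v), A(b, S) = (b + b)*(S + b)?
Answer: -298414520337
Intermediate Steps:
A(b, S) = 2*b*(S + b) (A(b, S) = (2*b)*(S + b) = 2*b*(S + b))
q(v, C) = 356*C (q(v, C) = 356*C + 2*(0*v)*(v + 0*v) = 356*C + 2*0*(v + 0) = 356*C + 2*0*v = 356*C + 0 = 356*C)
(-408265 + q(644, -658))*(497488 + (-238313 + 205274)) = (-408265 + 356*(-658))*(497488 + (-238313 + 205274)) = (-408265 - 234248)*(497488 - 33039) = -642513*464449 = -298414520337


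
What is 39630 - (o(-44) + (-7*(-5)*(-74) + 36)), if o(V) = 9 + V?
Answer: 42219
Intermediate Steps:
39630 - (o(-44) + (-7*(-5)*(-74) + 36)) = 39630 - ((9 - 44) + (-7*(-5)*(-74) + 36)) = 39630 - (-35 + (35*(-74) + 36)) = 39630 - (-35 + (-2590 + 36)) = 39630 - (-35 - 2554) = 39630 - 1*(-2589) = 39630 + 2589 = 42219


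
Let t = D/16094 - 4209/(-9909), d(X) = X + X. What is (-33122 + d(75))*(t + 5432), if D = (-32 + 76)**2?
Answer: -4760923501899004/26579241 ≈ -1.7912e+8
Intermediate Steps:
d(X) = 2*X
D = 1936 (D = 44**2 = 1936)
t = 14487245/26579241 (t = 1936/16094 - 4209/(-9909) = 1936*(1/16094) - 4209*(-1/9909) = 968/8047 + 1403/3303 = 14487245/26579241 ≈ 0.54506)
(-33122 + d(75))*(t + 5432) = (-33122 + 2*75)*(14487245/26579241 + 5432) = (-33122 + 150)*(144392924357/26579241) = -32972*144392924357/26579241 = -4760923501899004/26579241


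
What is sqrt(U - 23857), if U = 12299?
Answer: I*sqrt(11558) ≈ 107.51*I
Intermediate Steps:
sqrt(U - 23857) = sqrt(12299 - 23857) = sqrt(-11558) = I*sqrt(11558)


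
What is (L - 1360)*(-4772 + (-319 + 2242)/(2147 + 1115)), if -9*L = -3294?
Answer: 1105068211/233 ≈ 4.7428e+6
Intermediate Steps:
L = 366 (L = -⅑*(-3294) = 366)
(L - 1360)*(-4772 + (-319 + 2242)/(2147 + 1115)) = (366 - 1360)*(-4772 + (-319 + 2242)/(2147 + 1115)) = -994*(-4772 + 1923/3262) = -994*(-15564341/3262) = 1105068211/233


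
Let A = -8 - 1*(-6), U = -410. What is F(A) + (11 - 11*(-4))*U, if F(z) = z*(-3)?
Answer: -22544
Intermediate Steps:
A = -2 (A = -8 + 6 = -2)
F(z) = -3*z
F(A) + (11 - 11*(-4))*U = -3*(-2) + (11 - 11*(-4))*(-410) = 6 + (11 + 44)*(-410) = 6 + 55*(-410) = 6 - 22550 = -22544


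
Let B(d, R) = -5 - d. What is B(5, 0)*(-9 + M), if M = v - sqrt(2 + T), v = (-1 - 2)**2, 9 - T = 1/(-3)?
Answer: 10*sqrt(102)/3 ≈ 33.665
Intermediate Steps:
T = 28/3 (T = 9 - 1/(-3) = 9 - 1*(-1/3) = 9 + 1/3 = 28/3 ≈ 9.3333)
v = 9 (v = (-3)**2 = 9)
M = 9 - sqrt(102)/3 (M = 9 - sqrt(2 + 28/3) = 9 - sqrt(34/3) = 9 - sqrt(102)/3 ≈ 5.6335)
B(5, 0)*(-9 + M) = (-5 - 1*5)*(-9 + (9 - sqrt(102)/3)) = (-5 - 5)*(-sqrt(102)/3) = -(-10)*sqrt(102)/3 = 10*sqrt(102)/3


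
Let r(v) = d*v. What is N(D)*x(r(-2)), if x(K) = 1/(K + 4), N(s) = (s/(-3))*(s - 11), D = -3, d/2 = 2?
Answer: 7/2 ≈ 3.5000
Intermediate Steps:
d = 4 (d = 2*2 = 4)
r(v) = 4*v
N(s) = -s*(-11 + s)/3 (N(s) = (s*(-⅓))*(-11 + s) = (-s/3)*(-11 + s) = -s*(-11 + s)/3)
x(K) = 1/(4 + K)
N(D)*x(r(-2)) = ((⅓)*(-3)*(11 - 1*(-3)))/(4 + 4*(-2)) = ((⅓)*(-3)*(11 + 3))/(4 - 8) = ((⅓)*(-3)*14)/(-4) = -14*(-¼) = 7/2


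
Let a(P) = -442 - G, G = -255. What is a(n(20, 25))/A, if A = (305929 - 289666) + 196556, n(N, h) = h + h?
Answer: -187/212819 ≈ -0.00087868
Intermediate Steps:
n(N, h) = 2*h
a(P) = -187 (a(P) = -442 - 1*(-255) = -442 + 255 = -187)
A = 212819 (A = 16263 + 196556 = 212819)
a(n(20, 25))/A = -187/212819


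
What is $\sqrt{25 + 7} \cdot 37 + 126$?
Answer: $126 + 148 \sqrt{2} \approx 335.3$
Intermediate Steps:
$\sqrt{25 + 7} \cdot 37 + 126 = \sqrt{32} \cdot 37 + 126 = 4 \sqrt{2} \cdot 37 + 126 = 148 \sqrt{2} + 126 = 126 + 148 \sqrt{2}$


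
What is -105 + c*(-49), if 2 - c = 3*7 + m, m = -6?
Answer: 532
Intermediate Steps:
c = -13 (c = 2 - (3*7 - 6) = 2 - (21 - 6) = 2 - 1*15 = 2 - 15 = -13)
-105 + c*(-49) = -105 - 13*(-49) = -105 + 637 = 532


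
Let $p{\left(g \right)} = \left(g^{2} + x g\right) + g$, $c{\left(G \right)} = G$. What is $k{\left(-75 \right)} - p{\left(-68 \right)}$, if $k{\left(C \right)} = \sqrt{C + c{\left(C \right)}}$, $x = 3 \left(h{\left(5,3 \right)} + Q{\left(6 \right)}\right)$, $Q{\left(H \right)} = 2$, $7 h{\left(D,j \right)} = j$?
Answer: $- \frac{28424}{7} + 5 i \sqrt{6} \approx -4060.6 + 12.247 i$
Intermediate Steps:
$h{\left(D,j \right)} = \frac{j}{7}$
$x = \frac{51}{7}$ ($x = 3 \left(\frac{1}{7} \cdot 3 + 2\right) = 3 \left(\frac{3}{7} + 2\right) = 3 \cdot \frac{17}{7} = \frac{51}{7} \approx 7.2857$)
$k{\left(C \right)} = \sqrt{2} \sqrt{C}$ ($k{\left(C \right)} = \sqrt{C + C} = \sqrt{2 C} = \sqrt{2} \sqrt{C}$)
$p{\left(g \right)} = g^{2} + \frac{58 g}{7}$ ($p{\left(g \right)} = \left(g^{2} + \frac{51 g}{7}\right) + g = g^{2} + \frac{58 g}{7}$)
$k{\left(-75 \right)} - p{\left(-68 \right)} = \sqrt{2} \sqrt{-75} - \frac{1}{7} \left(-68\right) \left(58 + 7 \left(-68\right)\right) = \sqrt{2} \cdot 5 i \sqrt{3} - \frac{1}{7} \left(-68\right) \left(58 - 476\right) = 5 i \sqrt{6} - \frac{1}{7} \left(-68\right) \left(-418\right) = 5 i \sqrt{6} - \frac{28424}{7} = - \frac{28424}{7} + 5 i \sqrt{6}$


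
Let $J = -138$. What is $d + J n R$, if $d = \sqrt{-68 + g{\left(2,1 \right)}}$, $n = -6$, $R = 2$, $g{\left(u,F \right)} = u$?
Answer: $1656 + i \sqrt{66} \approx 1656.0 + 8.124 i$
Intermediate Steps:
$d = i \sqrt{66}$ ($d = \sqrt{-68 + 2} = \sqrt{-66} = i \sqrt{66} \approx 8.124 i$)
$d + J n R = i \sqrt{66} - 138 \left(\left(-6\right) 2\right) = i \sqrt{66} - -1656 = i \sqrt{66} + 1656 = 1656 + i \sqrt{66}$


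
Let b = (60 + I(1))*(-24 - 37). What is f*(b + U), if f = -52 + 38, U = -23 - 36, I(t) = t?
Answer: 52920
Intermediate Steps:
U = -59
f = -14
b = -3721 (b = (60 + 1)*(-24 - 37) = 61*(-61) = -3721)
f*(b + U) = -14*(-3721 - 59) = -14*(-3780) = 52920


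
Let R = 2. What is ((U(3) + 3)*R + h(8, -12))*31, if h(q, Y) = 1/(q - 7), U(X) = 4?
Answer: 465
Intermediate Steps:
h(q, Y) = 1/(-7 + q)
((U(3) + 3)*R + h(8, -12))*31 = ((4 + 3)*2 + 1/(-7 + 8))*31 = (7*2 + 1/1)*31 = (14 + 1)*31 = 15*31 = 465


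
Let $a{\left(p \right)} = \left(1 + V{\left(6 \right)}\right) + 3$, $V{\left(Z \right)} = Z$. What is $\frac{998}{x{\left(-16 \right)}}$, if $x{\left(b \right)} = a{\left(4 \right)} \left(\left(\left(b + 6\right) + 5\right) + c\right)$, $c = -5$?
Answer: $- \frac{499}{50} \approx -9.98$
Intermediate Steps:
$a{\left(p \right)} = 10$ ($a{\left(p \right)} = \left(1 + 6\right) + 3 = 7 + 3 = 10$)
$x{\left(b \right)} = 60 + 10 b$ ($x{\left(b \right)} = 10 \left(\left(\left(b + 6\right) + 5\right) - 5\right) = 10 \left(\left(\left(6 + b\right) + 5\right) - 5\right) = 10 \left(\left(11 + b\right) - 5\right) = 10 \left(6 + b\right) = 60 + 10 b$)
$\frac{998}{x{\left(-16 \right)}} = \frac{998}{60 + 10 \left(-16\right)} = \frac{998}{60 - 160} = \frac{998}{-100} = 998 \left(- \frac{1}{100}\right) = - \frac{499}{50}$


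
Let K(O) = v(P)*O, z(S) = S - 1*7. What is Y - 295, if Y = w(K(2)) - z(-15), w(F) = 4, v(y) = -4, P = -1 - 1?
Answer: -269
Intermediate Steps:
z(S) = -7 + S (z(S) = S - 7 = -7 + S)
P = -2
K(O) = -4*O
Y = 26 (Y = 4 - (-7 - 15) = 4 - 1*(-22) = 4 + 22 = 26)
Y - 295 = 26 - 295 = -269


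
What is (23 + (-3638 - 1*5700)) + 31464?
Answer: 22149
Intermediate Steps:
(23 + (-3638 - 1*5700)) + 31464 = (23 + (-3638 - 5700)) + 31464 = (23 - 9338) + 31464 = -9315 + 31464 = 22149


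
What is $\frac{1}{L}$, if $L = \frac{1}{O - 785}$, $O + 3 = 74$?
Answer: $-714$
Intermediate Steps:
$O = 71$ ($O = -3 + 74 = 71$)
$L = - \frac{1}{714}$ ($L = \frac{1}{71 - 785} = \frac{1}{-714} = - \frac{1}{714} \approx -0.0014006$)
$\frac{1}{L} = \frac{1}{- \frac{1}{714}} = -714$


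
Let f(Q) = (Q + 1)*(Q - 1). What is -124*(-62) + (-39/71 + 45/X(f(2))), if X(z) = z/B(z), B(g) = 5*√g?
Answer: 545809/71 + 75*√3 ≈ 7817.4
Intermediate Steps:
f(Q) = (1 + Q)*(-1 + Q)
X(z) = √z/5 (X(z) = z/((5*√z)) = z*(1/(5*√z)) = √z/5)
-124*(-62) + (-39/71 + 45/X(f(2))) = -124*(-62) + (-39/71 + 45/((√(-1 + 2²)/5))) = 7688 + (-39*1/71 + 45/((√(-1 + 4)/5))) = 7688 + (-39/71 + 45/((√3/5))) = 7688 + (-39/71 + 45*(5*√3/3)) = 7688 + (-39/71 + 75*√3) = 545809/71 + 75*√3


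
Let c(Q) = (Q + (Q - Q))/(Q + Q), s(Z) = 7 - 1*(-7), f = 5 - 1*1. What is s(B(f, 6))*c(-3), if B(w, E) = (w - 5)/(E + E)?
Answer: 7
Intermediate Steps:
f = 4 (f = 5 - 1 = 4)
B(w, E) = (-5 + w)/(2*E) (B(w, E) = (-5 + w)/((2*E)) = (-5 + w)*(1/(2*E)) = (-5 + w)/(2*E))
s(Z) = 14 (s(Z) = 7 + 7 = 14)
c(Q) = ½ (c(Q) = (Q + 0)/((2*Q)) = Q*(1/(2*Q)) = ½)
s(B(f, 6))*c(-3) = 14*(½) = 7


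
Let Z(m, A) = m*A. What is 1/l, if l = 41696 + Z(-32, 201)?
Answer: 1/35264 ≈ 2.8358e-5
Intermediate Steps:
Z(m, A) = A*m
l = 35264 (l = 41696 + 201*(-32) = 41696 - 6432 = 35264)
1/l = 1/35264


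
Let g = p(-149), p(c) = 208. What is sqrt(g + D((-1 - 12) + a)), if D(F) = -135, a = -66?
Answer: sqrt(73) ≈ 8.5440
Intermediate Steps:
g = 208
sqrt(g + D((-1 - 12) + a)) = sqrt(208 - 135) = sqrt(73)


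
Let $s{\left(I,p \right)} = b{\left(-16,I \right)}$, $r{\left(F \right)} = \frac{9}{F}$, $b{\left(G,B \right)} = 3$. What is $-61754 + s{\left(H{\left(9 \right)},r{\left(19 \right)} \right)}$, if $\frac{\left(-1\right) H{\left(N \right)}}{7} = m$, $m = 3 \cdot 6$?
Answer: $-61751$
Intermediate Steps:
$m = 18$
$H{\left(N \right)} = -126$ ($H{\left(N \right)} = \left(-7\right) 18 = -126$)
$s{\left(I,p \right)} = 3$
$-61754 + s{\left(H{\left(9 \right)},r{\left(19 \right)} \right)} = -61754 + 3 = -61751$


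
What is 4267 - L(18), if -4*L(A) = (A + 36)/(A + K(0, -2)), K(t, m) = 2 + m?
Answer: 17071/4 ≈ 4267.8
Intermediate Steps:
L(A) = -(36 + A)/(4*A) (L(A) = -(A + 36)/(4*(A + (2 - 2))) = -(36 + A)/(4*(A + 0)) = -(36 + A)/(4*A))
4267 - L(18) = 4267 - (-36 - 1*18)/(4*18) = 4267 - (-36 - 18)/(4*18) = 4267 - (-54)/(4*18) = 4267 - 1*(-¾) = 4267 + ¾ = 17071/4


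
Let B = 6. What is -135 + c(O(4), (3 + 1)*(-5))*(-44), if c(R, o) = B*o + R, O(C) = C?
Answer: 4969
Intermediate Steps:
c(R, o) = R + 6*o (c(R, o) = 6*o + R = R + 6*o)
-135 + c(O(4), (3 + 1)*(-5))*(-44) = -135 + (4 + 6*((3 + 1)*(-5)))*(-44) = -135 + (4 + 6*(4*(-5)))*(-44) = -135 + (4 + 6*(-20))*(-44) = -135 + (4 - 120)*(-44) = -135 - 116*(-44) = -135 + 5104 = 4969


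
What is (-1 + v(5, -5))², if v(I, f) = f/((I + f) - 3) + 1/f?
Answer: 49/225 ≈ 0.21778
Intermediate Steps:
v(I, f) = 1/f + f/(-3 + I + f) (v(I, f) = f/(-3 + I + f) + 1/f = 1/f + f/(-3 + I + f))
(-1 + v(5, -5))² = (-1 + (-3 + 5 - 5 + (-5)²)/((-5)*(-3 + 5 - 5)))² = (-1 - ⅕*(-3 + 5 - 5 + 25)/(-3))² = (-1 - ⅕*(-⅓)*22)² = (-1 + 22/15)² = (7/15)² = 49/225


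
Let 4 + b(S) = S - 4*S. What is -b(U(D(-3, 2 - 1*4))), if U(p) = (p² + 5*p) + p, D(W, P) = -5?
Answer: -11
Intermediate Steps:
U(p) = p² + 6*p
b(S) = -4 - 3*S (b(S) = -4 + (S - 4*S) = -4 - 3*S)
-b(U(D(-3, 2 - 1*4))) = -(-4 - (-15)*(6 - 5)) = -(-4 - (-15)) = -(-4 - 3*(-5)) = -(-4 + 15) = -1*11 = -11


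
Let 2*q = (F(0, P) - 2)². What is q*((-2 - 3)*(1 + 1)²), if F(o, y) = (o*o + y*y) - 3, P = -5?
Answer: -4000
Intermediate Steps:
F(o, y) = -3 + o² + y² (F(o, y) = (o² + y²) - 3 = -3 + o² + y²)
q = 200 (q = ((-3 + 0² + (-5)²) - 2)²/2 = ((-3 + 0 + 25) - 2)²/2 = (22 - 2)²/2 = (½)*20² = (½)*400 = 200)
q*((-2 - 3)*(1 + 1)²) = 200*((-2 - 3)*(1 + 1)²) = 200*(-5*2²) = 200*(-5*4) = 200*(-20) = -4000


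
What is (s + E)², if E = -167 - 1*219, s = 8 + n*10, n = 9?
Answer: 82944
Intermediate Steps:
s = 98 (s = 8 + 9*10 = 8 + 90 = 98)
E = -386 (E = -167 - 219 = -386)
(s + E)² = (98 - 386)² = (-288)² = 82944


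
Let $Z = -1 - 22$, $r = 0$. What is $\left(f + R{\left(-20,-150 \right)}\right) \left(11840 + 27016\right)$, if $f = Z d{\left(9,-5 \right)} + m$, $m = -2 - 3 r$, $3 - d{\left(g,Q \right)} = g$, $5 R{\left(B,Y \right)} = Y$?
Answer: $4118736$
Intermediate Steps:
$R{\left(B,Y \right)} = \frac{Y}{5}$
$d{\left(g,Q \right)} = 3 - g$
$m = -2$ ($m = -2 - 0 = -2 + 0 = -2$)
$Z = -23$
$f = 136$ ($f = - 23 \left(3 - 9\right) - 2 = \left(-23\right) \left(-6\right) - 2 = 138 - 2 = 136$)
$\left(f + R{\left(-20,-150 \right)}\right) \left(11840 + 27016\right) = \left(136 + \frac{1}{5} \left(-150\right)\right) \left(11840 + 27016\right) = \left(136 - 30\right) 38856 = 106 \cdot 38856 = 4118736$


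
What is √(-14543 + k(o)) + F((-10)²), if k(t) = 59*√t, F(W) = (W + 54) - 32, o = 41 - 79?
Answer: 122 + √(-14543 + 59*I*√38) ≈ 123.51 + 120.6*I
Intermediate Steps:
o = -38
F(W) = 22 + W (F(W) = (54 + W) - 32 = 22 + W)
√(-14543 + k(o)) + F((-10)²) = √(-14543 + 59*√(-38)) + (22 + (-10)²) = √(-14543 + 59*(I*√38)) + (22 + 100) = √(-14543 + 59*I*√38) + 122 = 122 + √(-14543 + 59*I*√38)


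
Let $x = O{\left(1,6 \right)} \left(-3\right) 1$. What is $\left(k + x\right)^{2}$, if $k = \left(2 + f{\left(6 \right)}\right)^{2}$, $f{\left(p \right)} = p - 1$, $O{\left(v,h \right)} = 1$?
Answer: $2116$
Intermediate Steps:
$f{\left(p \right)} = -1 + p$
$k = 49$ ($k = \left(2 + \left(-1 + 6\right)\right)^{2} = \left(2 + 5\right)^{2} = 7^{2} = 49$)
$x = -3$ ($x = 1 \left(-3\right) 1 = \left(-3\right) 1 = -3$)
$\left(k + x\right)^{2} = \left(49 - 3\right)^{2} = 46^{2} = 2116$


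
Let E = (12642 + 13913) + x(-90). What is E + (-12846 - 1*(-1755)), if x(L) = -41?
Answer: 15423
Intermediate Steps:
E = 26514 (E = (12642 + 13913) - 41 = 26555 - 41 = 26514)
E + (-12846 - 1*(-1755)) = 26514 + (-12846 - 1*(-1755)) = 26514 + (-12846 + 1755) = 26514 - 11091 = 15423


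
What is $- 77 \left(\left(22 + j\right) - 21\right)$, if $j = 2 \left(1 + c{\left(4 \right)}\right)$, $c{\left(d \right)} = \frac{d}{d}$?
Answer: $-385$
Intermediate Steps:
$c{\left(d \right)} = 1$
$j = 4$ ($j = 2 \left(1 + 1\right) = 2 \cdot 2 = 4$)
$- 77 \left(\left(22 + j\right) - 21\right) = - 77 \left(\left(22 + 4\right) - 21\right) = - 77 \left(26 - 21\right) = \left(-77\right) 5 = -385$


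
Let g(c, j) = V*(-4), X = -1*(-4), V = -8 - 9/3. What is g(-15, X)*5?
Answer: 220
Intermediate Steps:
V = -11 (V = -8 - 9/3 = -8 - 1*3 = -8 - 3 = -11)
X = 4
g(c, j) = 44 (g(c, j) = -11*(-4) = 44)
g(-15, X)*5 = 44*5 = 220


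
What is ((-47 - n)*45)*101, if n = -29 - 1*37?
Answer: 86355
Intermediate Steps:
n = -66 (n = -29 - 37 = -66)
((-47 - n)*45)*101 = ((-47 - 1*(-66))*45)*101 = ((-47 + 66)*45)*101 = (19*45)*101 = 855*101 = 86355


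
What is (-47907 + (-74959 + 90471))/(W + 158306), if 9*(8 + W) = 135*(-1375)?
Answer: -32395/137673 ≈ -0.23530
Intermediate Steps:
W = -20633 (W = -8 + (135*(-1375))/9 = -8 + (⅑)*(-185625) = -8 - 20625 = -20633)
(-47907 + (-74959 + 90471))/(W + 158306) = (-47907 + (-74959 + 90471))/(-20633 + 158306) = (-47907 + 15512)/137673 = -32395*1/137673 = -32395/137673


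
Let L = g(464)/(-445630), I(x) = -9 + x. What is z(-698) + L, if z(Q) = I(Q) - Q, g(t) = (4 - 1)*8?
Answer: -2005347/222815 ≈ -9.0001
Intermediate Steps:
g(t) = 24 (g(t) = 3*8 = 24)
L = -12/222815 (L = 24/(-445630) = 24*(-1/445630) = -12/222815 ≈ -5.3856e-5)
z(Q) = -9 (z(Q) = (-9 + Q) - Q = -9)
z(-698) + L = -9 - 12/222815 = -2005347/222815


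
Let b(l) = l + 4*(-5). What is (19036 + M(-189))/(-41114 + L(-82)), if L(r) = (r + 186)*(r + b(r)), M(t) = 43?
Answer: -19079/60250 ≈ -0.31666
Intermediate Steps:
b(l) = -20 + l (b(l) = l - 20 = -20 + l)
L(r) = (-20 + 2*r)*(186 + r) (L(r) = (r + 186)*(r + (-20 + r)) = (186 + r)*(-20 + 2*r) = (-20 + 2*r)*(186 + r))
(19036 + M(-189))/(-41114 + L(-82)) = (19036 + 43)/(-41114 + (-3720 + 2*(-82)² + 352*(-82))) = 19079/(-41114 + (-3720 + 2*6724 - 28864)) = 19079/(-41114 + (-3720 + 13448 - 28864)) = 19079/(-41114 - 19136) = 19079/(-60250) = 19079*(-1/60250) = -19079/60250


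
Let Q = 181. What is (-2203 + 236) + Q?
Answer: -1786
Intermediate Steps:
(-2203 + 236) + Q = (-2203 + 236) + 181 = -1967 + 181 = -1786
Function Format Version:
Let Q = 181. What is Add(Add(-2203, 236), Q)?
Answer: -1786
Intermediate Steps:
Add(Add(-2203, 236), Q) = Add(Add(-2203, 236), 181) = Add(-1967, 181) = -1786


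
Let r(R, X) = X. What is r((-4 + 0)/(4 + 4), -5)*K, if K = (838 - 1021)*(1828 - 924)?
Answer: 827160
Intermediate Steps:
K = -165432 (K = -183*904 = -165432)
r((-4 + 0)/(4 + 4), -5)*K = -5*(-165432) = 827160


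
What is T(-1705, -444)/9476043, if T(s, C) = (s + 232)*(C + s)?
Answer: 1055159/3158681 ≈ 0.33405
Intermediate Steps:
T(s, C) = (232 + s)*(C + s)
T(-1705, -444)/9476043 = ((-1705)² + 232*(-444) + 232*(-1705) - 444*(-1705))/9476043 = (2907025 - 103008 - 395560 + 757020)*(1/9476043) = 3165477*(1/9476043) = 1055159/3158681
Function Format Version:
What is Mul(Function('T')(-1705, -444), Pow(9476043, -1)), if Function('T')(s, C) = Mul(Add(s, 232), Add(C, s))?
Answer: Rational(1055159, 3158681) ≈ 0.33405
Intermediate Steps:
Function('T')(s, C) = Mul(Add(232, s), Add(C, s))
Mul(Function('T')(-1705, -444), Pow(9476043, -1)) = Mul(Add(Pow(-1705, 2), Mul(232, -444), Mul(232, -1705), Mul(-444, -1705)), Pow(9476043, -1)) = Mul(Add(2907025, -103008, -395560, 757020), Rational(1, 9476043)) = Mul(3165477, Rational(1, 9476043)) = Rational(1055159, 3158681)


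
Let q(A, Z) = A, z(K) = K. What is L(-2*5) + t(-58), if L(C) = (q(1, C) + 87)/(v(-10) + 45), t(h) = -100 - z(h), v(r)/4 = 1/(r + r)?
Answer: -1121/28 ≈ -40.036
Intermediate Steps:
v(r) = 2/r (v(r) = 4/(r + r) = 4/((2*r)) = 4*(1/(2*r)) = 2/r)
t(h) = -100 - h
L(C) = 55/28 (L(C) = (1 + 87)/(2/(-10) + 45) = 88/(2*(-⅒) + 45) = 88/(-⅕ + 45) = 88/(224/5) = 88*(5/224) = 55/28)
L(-2*5) + t(-58) = 55/28 + (-100 - 1*(-58)) = 55/28 + (-100 + 58) = 55/28 - 42 = -1121/28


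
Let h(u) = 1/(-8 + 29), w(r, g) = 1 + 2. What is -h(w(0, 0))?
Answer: -1/21 ≈ -0.047619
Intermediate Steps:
w(r, g) = 3
h(u) = 1/21
-h(w(0, 0)) = -1*1/21 = -1/21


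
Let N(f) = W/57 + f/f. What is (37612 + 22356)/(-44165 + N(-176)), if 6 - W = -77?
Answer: -3418176/2517265 ≈ -1.3579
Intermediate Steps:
W = 83 (W = 6 - 1*(-77) = 6 + 77 = 83)
N(f) = 140/57 (N(f) = 83/57 + f/f = 83*(1/57) + 1 = 83/57 + 1 = 140/57)
(37612 + 22356)/(-44165 + N(-176)) = (37612 + 22356)/(-44165 + 140/57) = 59968/(-2517265/57) = 59968*(-57/2517265) = -3418176/2517265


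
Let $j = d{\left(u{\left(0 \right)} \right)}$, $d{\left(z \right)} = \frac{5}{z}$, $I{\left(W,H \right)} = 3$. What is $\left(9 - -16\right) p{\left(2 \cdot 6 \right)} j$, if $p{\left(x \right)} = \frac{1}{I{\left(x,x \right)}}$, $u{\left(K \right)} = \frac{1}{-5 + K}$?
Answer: $- \frac{625}{3} \approx -208.33$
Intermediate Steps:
$j = -25$ ($j = \frac{5}{\frac{1}{-5 + 0}} = \frac{5}{\frac{1}{-5}} = \frac{5}{- \frac{1}{5}} = 5 \left(-5\right) = -25$)
$p{\left(x \right)} = \frac{1}{3}$
$\left(9 - -16\right) p{\left(2 \cdot 6 \right)} j = \left(9 - -16\right) \frac{1}{3} \left(-25\right) = \left(9 + 16\right) \frac{1}{3} \left(-25\right) = 25 \cdot \frac{1}{3} \left(-25\right) = \frac{25}{3} \left(-25\right) = - \frac{625}{3}$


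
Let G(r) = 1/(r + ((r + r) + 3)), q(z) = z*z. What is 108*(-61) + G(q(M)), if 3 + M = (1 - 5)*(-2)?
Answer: -513863/78 ≈ -6588.0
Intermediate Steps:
M = 5 (M = -3 + (1 - 5)*(-2) = -3 - 4*(-2) = -3 + 8 = 5)
q(z) = z²
G(r) = 1/(3 + 3*r) (G(r) = 1/(r + (2*r + 3)) = 1/(r + (3 + 2*r)) = 1/(3 + 3*r))
108*(-61) + G(q(M)) = 108*(-61) + 1/(3*(1 + 5²)) = -6588 + 1/(3*(1 + 25)) = -6588 + (⅓)/26 = -6588 + (⅓)*(1/26) = -6588 + 1/78 = -513863/78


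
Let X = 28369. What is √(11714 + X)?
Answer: √40083 ≈ 200.21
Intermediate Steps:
√(11714 + X) = √(11714 + 28369) = √40083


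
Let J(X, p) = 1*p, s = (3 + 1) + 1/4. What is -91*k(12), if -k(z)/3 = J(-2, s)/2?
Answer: 4641/8 ≈ 580.13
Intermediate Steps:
s = 17/4 (s = 4 + ¼ = 17/4 ≈ 4.2500)
J(X, p) = p
k(z) = -51/8 (k(z) = -51/(4*2) = -3*17/8 = -51/8)
-91*k(12) = -91*(-51/8) = 4641/8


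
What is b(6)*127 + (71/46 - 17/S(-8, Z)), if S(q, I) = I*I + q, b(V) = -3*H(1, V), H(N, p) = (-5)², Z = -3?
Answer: -438861/46 ≈ -9540.5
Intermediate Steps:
H(N, p) = 25
b(V) = -75 (b(V) = -3*25 = -75)
S(q, I) = q + I² (S(q, I) = I² + q = q + I²)
b(6)*127 + (71/46 - 17/S(-8, Z)) = -75*127 + (71/46 - 17/(-8 + (-3)²)) = -9525 + (71*(1/46) - 17/(-8 + 9)) = -9525 + (71/46 - 17/1) = -9525 + (71/46 - 17*1) = -9525 + (71/46 - 17) = -9525 - 711/46 = -438861/46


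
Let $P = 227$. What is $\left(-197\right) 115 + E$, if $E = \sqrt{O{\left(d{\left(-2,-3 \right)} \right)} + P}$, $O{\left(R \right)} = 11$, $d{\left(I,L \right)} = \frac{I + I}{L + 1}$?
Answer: $-22655 + \sqrt{238} \approx -22640.0$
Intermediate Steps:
$d{\left(I,L \right)} = \frac{2 I}{1 + L}$
$E = \sqrt{238}$ ($E = \sqrt{11 + 227} = \sqrt{238} \approx 15.427$)
$\left(-197\right) 115 + E = \left(-197\right) 115 + \sqrt{238} = -22655 + \sqrt{238}$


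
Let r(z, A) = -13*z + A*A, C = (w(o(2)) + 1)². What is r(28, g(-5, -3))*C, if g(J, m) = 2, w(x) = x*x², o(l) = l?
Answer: -29160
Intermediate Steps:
w(x) = x³
C = 81 (C = (2³ + 1)² = (8 + 1)² = 9² = 81)
r(z, A) = A² - 13*z (r(z, A) = -13*z + A² = A² - 13*z)
r(28, g(-5, -3))*C = (2² - 13*28)*81 = (4 - 364)*81 = -360*81 = -29160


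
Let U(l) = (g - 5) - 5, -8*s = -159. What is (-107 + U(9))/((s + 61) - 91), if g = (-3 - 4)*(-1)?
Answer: 880/81 ≈ 10.864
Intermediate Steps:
g = 7 (g = -7*(-1) = 7)
s = 159/8 (s = -1/8*(-159) = 159/8 ≈ 19.875)
U(l) = -3 (U(l) = (7 - 5) - 5 = 2 - 5 = -3)
(-107 + U(9))/((s + 61) - 91) = (-107 - 3)/((159/8 + 61) - 91) = -110/(647/8 - 91) = -110/(-81/8) = -110*(-8/81) = 880/81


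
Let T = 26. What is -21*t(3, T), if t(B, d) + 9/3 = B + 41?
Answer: -861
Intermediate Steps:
t(B, d) = 38 + B (t(B, d) = -3 + (B + 41) = -3 + (41 + B) = 38 + B)
-21*t(3, T) = -21*(38 + 3) = -21*41 = -861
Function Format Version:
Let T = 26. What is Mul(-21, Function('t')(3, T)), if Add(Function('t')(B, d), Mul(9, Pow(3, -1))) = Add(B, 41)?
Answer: -861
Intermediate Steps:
Function('t')(B, d) = Add(38, B) (Function('t')(B, d) = Add(-3, Add(B, 41)) = Add(-3, Add(41, B)) = Add(38, B))
Mul(-21, Function('t')(3, T)) = Mul(-21, Add(38, 3)) = Mul(-21, 41) = -861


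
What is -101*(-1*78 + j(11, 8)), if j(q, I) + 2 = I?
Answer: 7272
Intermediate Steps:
j(q, I) = -2 + I
-101*(-1*78 + j(11, 8)) = -101*(-1*78 + (-2 + 8)) = -101*(-78 + 6) = -101*(-72) = 7272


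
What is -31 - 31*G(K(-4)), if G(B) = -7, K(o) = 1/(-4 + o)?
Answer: 186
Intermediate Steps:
-31 - 31*G(K(-4)) = -31 - 31*(-7) = -31 + 217 = 186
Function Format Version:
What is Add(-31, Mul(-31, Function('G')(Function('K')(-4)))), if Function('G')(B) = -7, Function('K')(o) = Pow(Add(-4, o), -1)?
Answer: 186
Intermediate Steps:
Add(-31, Mul(-31, Function('G')(Function('K')(-4)))) = Add(-31, Mul(-31, -7)) = Add(-31, 217) = 186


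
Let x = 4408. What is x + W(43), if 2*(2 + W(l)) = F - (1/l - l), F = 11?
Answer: 381237/86 ≈ 4433.0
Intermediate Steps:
W(l) = 7/2 + l/2 - 1/(2*l) (W(l) = -2 + (11 - (1/l - l))/2 = -2 + (11 + (l - 1/l))/2 = -2 + (11 + l - 1/l)/2 = -2 + (11/2 + l/2 - 1/(2*l)) = 7/2 + l/2 - 1/(2*l))
x + W(43) = 4408 + (½)*(-1 + 43*(7 + 43))/43 = 4408 + (½)*(1/43)*(-1 + 43*50) = 4408 + (½)*(1/43)*(-1 + 2150) = 4408 + (½)*(1/43)*2149 = 4408 + 2149/86 = 381237/86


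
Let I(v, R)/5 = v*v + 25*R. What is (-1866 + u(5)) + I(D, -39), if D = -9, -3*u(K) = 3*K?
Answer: -6341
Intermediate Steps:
u(K) = -K
I(v, R) = 5*v**2 + 125*R (I(v, R) = 5*(v*v + 25*R) = 5*(v**2 + 25*R) = 5*v**2 + 125*R)
(-1866 + u(5)) + I(D, -39) = (-1866 - 1*5) + (5*(-9)**2 + 125*(-39)) = (-1866 - 5) + (5*81 - 4875) = -1871 + (405 - 4875) = -1871 - 4470 = -6341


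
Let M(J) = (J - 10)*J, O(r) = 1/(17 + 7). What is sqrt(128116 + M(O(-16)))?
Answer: sqrt(73794577)/24 ≈ 357.93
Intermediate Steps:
O(r) = 1/24
M(J) = J*(-10 + J) (M(J) = (-10 + J)*J = J*(-10 + J))
sqrt(128116 + M(O(-16))) = sqrt(128116 + (-10 + 1/24)/24) = sqrt(128116 + (1/24)*(-239/24)) = sqrt(128116 - 239/576) = sqrt(73794577/576) = sqrt(73794577)/24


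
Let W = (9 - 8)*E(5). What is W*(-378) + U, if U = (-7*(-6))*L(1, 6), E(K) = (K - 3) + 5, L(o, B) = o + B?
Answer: -2352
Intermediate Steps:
L(o, B) = B + o
E(K) = 2 + K (E(K) = (-3 + K) + 5 = 2 + K)
W = 7 (W = (9 - 8)*(2 + 5) = 1*7 = 7)
U = 294 (U = (-7*(-6))*(6 + 1) = 42*7 = 294)
W*(-378) + U = 7*(-378) + 294 = -2646 + 294 = -2352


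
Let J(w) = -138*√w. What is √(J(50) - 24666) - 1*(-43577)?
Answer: 43577 + √(-24666 - 690*√2) ≈ 43577.0 + 160.13*I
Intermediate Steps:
√(J(50) - 24666) - 1*(-43577) = √(-690*√2 - 24666) - 1*(-43577) = √(-690*√2 - 24666) + 43577 = √(-24666 - 690*√2) + 43577 = 43577 + √(-24666 - 690*√2)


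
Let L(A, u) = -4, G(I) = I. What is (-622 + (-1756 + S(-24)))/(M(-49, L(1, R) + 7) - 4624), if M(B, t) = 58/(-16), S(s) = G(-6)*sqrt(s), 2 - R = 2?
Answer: 19024/37021 + 96*I*sqrt(6)/37021 ≈ 0.51387 + 0.0063518*I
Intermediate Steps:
R = 0 (R = 2 - 1*2 = 2 - 2 = 0)
S(s) = -6*sqrt(s)
M(B, t) = -29/8 (M(B, t) = 58*(-1/16) = -29/8)
(-622 + (-1756 + S(-24)))/(M(-49, L(1, R) + 7) - 4624) = (-622 + (-1756 - 12*I*sqrt(6)))/(-29/8 - 4624) = (-622 + (-1756 - 12*I*sqrt(6)))/(-37021/8) = (-622 + (-1756 - 12*I*sqrt(6)))*(-8/37021) = (-2378 - 12*I*sqrt(6))*(-8/37021) = 19024/37021 + 96*I*sqrt(6)/37021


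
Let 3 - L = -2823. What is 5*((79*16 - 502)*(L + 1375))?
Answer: 16005810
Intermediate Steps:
L = 2826 (L = 3 - 1*(-2823) = 3 + 2823 = 2826)
5*((79*16 - 502)*(L + 1375)) = 5*((79*16 - 502)*(2826 + 1375)) = 5*((1264 - 502)*4201) = 5*(762*4201) = 5*3201162 = 16005810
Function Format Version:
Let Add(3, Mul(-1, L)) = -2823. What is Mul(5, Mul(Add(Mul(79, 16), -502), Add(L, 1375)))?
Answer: 16005810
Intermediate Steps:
L = 2826 (L = Add(3, Mul(-1, -2823)) = Add(3, 2823) = 2826)
Mul(5, Mul(Add(Mul(79, 16), -502), Add(L, 1375))) = Mul(5, Mul(Add(Mul(79, 16), -502), Add(2826, 1375))) = Mul(5, Mul(Add(1264, -502), 4201)) = Mul(5, Mul(762, 4201)) = Mul(5, 3201162) = 16005810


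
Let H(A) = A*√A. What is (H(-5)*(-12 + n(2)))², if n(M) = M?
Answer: -12500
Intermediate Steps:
H(A) = A^(3/2)
(H(-5)*(-12 + n(2)))² = ((-5)^(3/2)*(-12 + 2))² = (-5*I*√5*(-10))² = (50*I*√5)² = -12500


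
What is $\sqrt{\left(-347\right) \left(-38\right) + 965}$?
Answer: $\sqrt{14151} \approx 118.96$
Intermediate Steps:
$\sqrt{\left(-347\right) \left(-38\right) + 965} = \sqrt{13186 + 965} = \sqrt{14151}$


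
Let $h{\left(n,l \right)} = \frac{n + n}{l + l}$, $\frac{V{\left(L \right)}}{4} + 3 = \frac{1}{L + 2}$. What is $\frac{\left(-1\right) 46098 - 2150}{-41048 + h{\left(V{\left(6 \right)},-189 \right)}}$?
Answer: $\frac{18237744}{15516121} \approx 1.1754$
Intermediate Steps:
$V{\left(L \right)} = -12 + \frac{4}{2 + L}$ ($V{\left(L \right)} = -12 + \frac{4}{L + 2} = -12 + \frac{4}{2 + L}$)
$h{\left(n,l \right)} = \frac{n}{l}$ ($h{\left(n,l \right)} = \frac{2 n}{2 l} = 2 n \frac{1}{2 l} = \frac{n}{l}$)
$\frac{\left(-1\right) 46098 - 2150}{-41048 + h{\left(V{\left(6 \right)},-189 \right)}} = \frac{\left(-1\right) 46098 - 2150}{-41048 + \frac{4 \frac{1}{2 + 6} \left(-5 - 18\right)}{-189}} = \frac{-46098 - 2150}{-41048 + \frac{4 \left(-5 - 18\right)}{8} \left(- \frac{1}{189}\right)} = - \frac{48248}{-41048 + 4 \cdot \frac{1}{8} \left(-23\right) \left(- \frac{1}{189}\right)} = - \frac{48248}{-41048 - - \frac{23}{378}} = - \frac{48248}{-41048 + \frac{23}{378}} = - \frac{48248}{- \frac{15516121}{378}} = \left(-48248\right) \left(- \frac{378}{15516121}\right) = \frac{18237744}{15516121}$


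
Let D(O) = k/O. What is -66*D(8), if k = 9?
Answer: -297/4 ≈ -74.250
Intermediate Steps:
D(O) = 9/O
-66*D(8) = -594/8 = -66*9/8 = -297/4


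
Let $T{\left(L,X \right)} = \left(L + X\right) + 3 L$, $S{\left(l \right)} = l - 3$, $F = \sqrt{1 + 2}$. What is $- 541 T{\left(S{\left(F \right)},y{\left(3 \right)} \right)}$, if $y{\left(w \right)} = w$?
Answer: $4869 - 2164 \sqrt{3} \approx 1120.8$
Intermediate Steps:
$F = \sqrt{3} \approx 1.732$
$S{\left(l \right)} = -3 + l$
$T{\left(L,X \right)} = X + 4 L$
$- 541 T{\left(S{\left(F \right)},y{\left(3 \right)} \right)} = - 541 \left(3 + 4 \left(-3 + \sqrt{3}\right)\right) = - 541 \left(3 - \left(12 - 4 \sqrt{3}\right)\right) = - 541 \left(-9 + 4 \sqrt{3}\right) = 4869 - 2164 \sqrt{3}$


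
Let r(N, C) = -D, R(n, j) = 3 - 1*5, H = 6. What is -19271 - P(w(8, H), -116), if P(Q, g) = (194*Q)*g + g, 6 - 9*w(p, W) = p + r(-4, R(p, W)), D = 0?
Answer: -217403/9 ≈ -24156.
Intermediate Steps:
R(n, j) = -2 (R(n, j) = 3 - 5 = -2)
r(N, C) = 0 (r(N, C) = -1*0 = 0)
w(p, W) = 2/3 - p/9 (w(p, W) = 2/3 - (p + 0)/9 = 2/3 - p/9)
P(Q, g) = g + 194*Q*g (P(Q, g) = 194*Q*g + g = g + 194*Q*g)
-19271 - P(w(8, H), -116) = -19271 - (-116)*(1 + 194*(2/3 - 1/9*8)) = -19271 - (-116)*(1 + 194*(2/3 - 8/9)) = -19271 - (-116)*(1 + 194*(-2/9)) = -19271 - (-116)*(1 - 388/9) = -19271 - (-116)*(-379)/9 = -19271 - 1*43964/9 = -19271 - 43964/9 = -217403/9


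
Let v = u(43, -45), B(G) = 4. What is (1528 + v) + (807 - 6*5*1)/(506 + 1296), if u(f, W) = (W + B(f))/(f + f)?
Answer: 59197539/38743 ≈ 1528.0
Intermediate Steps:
u(f, W) = (4 + W)/(2*f) (u(f, W) = (W + 4)/(f + f) = (4 + W)/((2*f)) = (4 + W)*(1/(2*f)) = (4 + W)/(2*f))
v = -41/86 (v = (½)*(4 - 45)/43 = (½)*(1/43)*(-41) = -41/86 ≈ -0.47674)
(1528 + v) + (807 - 6*5*1)/(506 + 1296) = (1528 - 41/86) + (807 - 6*5*1)/(506 + 1296) = 131367/86 + (807 - 30*1)/1802 = 131367/86 + (807 - 30)*(1/1802) = 131367/86 + 777*(1/1802) = 131367/86 + 777/1802 = 59197539/38743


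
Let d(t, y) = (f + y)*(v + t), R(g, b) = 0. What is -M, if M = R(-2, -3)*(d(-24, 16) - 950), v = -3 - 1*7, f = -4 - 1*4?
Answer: 0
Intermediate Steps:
f = -8 (f = -4 - 4 = -8)
v = -10 (v = -3 - 7 = -10)
d(t, y) = (-10 + t)*(-8 + y) (d(t, y) = (-8 + y)*(-10 + t) = (-10 + t)*(-8 + y))
M = 0 (M = 0*((80 - 10*16 - 8*(-24) - 24*16) - 950) = 0*((80 - 160 + 192 - 384) - 950) = 0*(-272 - 950) = 0*(-1222) = 0)
-M = -1*0 = 0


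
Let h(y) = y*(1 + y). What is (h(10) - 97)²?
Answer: 169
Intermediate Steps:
(h(10) - 97)² = (10*(1 + 10) - 97)² = (10*11 - 97)² = (110 - 97)² = 13² = 169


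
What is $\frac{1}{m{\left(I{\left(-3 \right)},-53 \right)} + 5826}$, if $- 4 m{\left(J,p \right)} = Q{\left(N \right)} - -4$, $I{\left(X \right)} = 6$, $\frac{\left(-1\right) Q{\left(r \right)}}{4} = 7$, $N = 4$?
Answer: $\frac{1}{5832} \approx 0.00017147$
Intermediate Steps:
$Q{\left(r \right)} = -28$ ($Q{\left(r \right)} = \left(-4\right) 7 = -28$)
$m{\left(J,p \right)} = 6$ ($m{\left(J,p \right)} = - \frac{-28 - -4}{4} = - \frac{-28 + 4}{4} = \left(- \frac{1}{4}\right) \left(-24\right) = 6$)
$\frac{1}{m{\left(I{\left(-3 \right)},-53 \right)} + 5826} = \frac{1}{6 + 5826} = \frac{1}{5832}$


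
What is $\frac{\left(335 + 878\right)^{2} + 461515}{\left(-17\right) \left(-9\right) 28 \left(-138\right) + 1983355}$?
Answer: $\frac{1932884}{1392163} \approx 1.3884$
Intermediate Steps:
$\frac{\left(335 + 878\right)^{2} + 461515}{\left(-17\right) \left(-9\right) 28 \left(-138\right) + 1983355} = \frac{1213^{2} + 461515}{153 \cdot 28 \left(-138\right) + 1983355} = \frac{1471369 + 461515}{4284 \left(-138\right) + 1983355} = \frac{1932884}{-591192 + 1983355} = \frac{1932884}{1392163}$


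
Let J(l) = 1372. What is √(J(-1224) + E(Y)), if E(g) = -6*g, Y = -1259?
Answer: √8926 ≈ 94.478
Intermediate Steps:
√(J(-1224) + E(Y)) = √(1372 - 6*(-1259)) = √(1372 + 7554) = √8926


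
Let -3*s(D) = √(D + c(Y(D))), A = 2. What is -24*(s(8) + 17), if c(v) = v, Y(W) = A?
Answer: -408 + 8*√10 ≈ -382.70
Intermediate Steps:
Y(W) = 2
s(D) = -√(2 + D)/3 (s(D) = -√(D + 2)/3 = -√(2 + D)/3)
-24*(s(8) + 17) = -24*(-√(2 + 8)/3 + 17) = -24*(-√10/3 + 17) = -24*(17 - √10/3) = -408 + 8*√10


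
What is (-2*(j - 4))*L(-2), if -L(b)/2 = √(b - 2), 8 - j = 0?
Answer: 32*I ≈ 32.0*I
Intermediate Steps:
j = 8 (j = 8 - 1*0 = 8 + 0 = 8)
L(b) = -2*√(-2 + b) (L(b) = -2*√(b - 2) = -2*√(-2 + b))
(-2*(j - 4))*L(-2) = (-2*(8 - 4))*(-2*√(-2 - 2)) = (-2*4)*(-4*I) = -(-16)*2*I = -(-32)*I = 32*I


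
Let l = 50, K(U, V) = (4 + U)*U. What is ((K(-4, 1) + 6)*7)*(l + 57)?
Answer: 4494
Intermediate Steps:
K(U, V) = U*(4 + U)
((K(-4, 1) + 6)*7)*(l + 57) = ((-4*(4 - 4) + 6)*7)*(50 + 57) = ((-4*0 + 6)*7)*107 = ((0 + 6)*7)*107 = (6*7)*107 = 42*107 = 4494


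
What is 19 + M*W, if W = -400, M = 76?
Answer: -30381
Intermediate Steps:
19 + M*W = 19 + 76*(-400) = 19 - 30400 = -30381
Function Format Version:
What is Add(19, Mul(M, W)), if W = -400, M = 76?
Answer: -30381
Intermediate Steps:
Add(19, Mul(M, W)) = Add(19, Mul(76, -400)) = Add(19, -30400) = -30381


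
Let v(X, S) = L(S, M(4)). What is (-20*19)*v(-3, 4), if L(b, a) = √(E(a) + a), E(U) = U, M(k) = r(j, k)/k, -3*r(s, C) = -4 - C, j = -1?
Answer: -760*√3/3 ≈ -438.79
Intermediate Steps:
r(s, C) = 4/3 + C/3 (r(s, C) = -(-4 - C)/3 = 4/3 + C/3)
M(k) = (4/3 + k/3)/k
L(b, a) = √2*√a (L(b, a) = √(a + a) = √(2*a) = √2*√a)
v(X, S) = 2*√3/3 (v(X, S) = √2*√((⅓)*(4 + 4)/4) = √2*√((⅓)*(¼)*8) = √2*√(⅔) = √2*(√6/3) = 2*√3/3)
(-20*19)*v(-3, 4) = (-20*19)*(2*√3/3) = -760*√3/3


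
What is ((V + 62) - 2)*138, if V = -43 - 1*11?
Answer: 828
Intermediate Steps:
V = -54 (V = -43 - 11 = -54)
((V + 62) - 2)*138 = ((-54 + 62) - 2)*138 = (8 - 2)*138 = 6*138 = 828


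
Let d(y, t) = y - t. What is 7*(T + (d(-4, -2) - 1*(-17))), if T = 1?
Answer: 112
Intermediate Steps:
7*(T + (d(-4, -2) - 1*(-17))) = 7*(1 + ((-4 - 1*(-2)) - 1*(-17))) = 7*(1 + ((-4 + 2) + 17)) = 7*(1 + (-2 + 17)) = 7*(1 + 15) = 7*16 = 112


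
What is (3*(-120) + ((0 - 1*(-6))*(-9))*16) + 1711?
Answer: 487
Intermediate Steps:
(3*(-120) + ((0 - 1*(-6))*(-9))*16) + 1711 = (-360 + ((0 + 6)*(-9))*16) + 1711 = (-360 + (6*(-9))*16) + 1711 = (-360 - 54*16) + 1711 = (-360 - 864) + 1711 = -1224 + 1711 = 487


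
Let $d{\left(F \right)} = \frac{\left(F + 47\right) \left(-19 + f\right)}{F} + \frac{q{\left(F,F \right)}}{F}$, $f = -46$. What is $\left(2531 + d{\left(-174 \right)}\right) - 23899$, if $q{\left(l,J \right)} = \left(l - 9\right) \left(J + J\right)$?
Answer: $- \frac{3789971}{174} \approx -21781.0$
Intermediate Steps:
$q{\left(l,J \right)} = 2 J \left(-9 + l\right)$ ($q{\left(l,J \right)} = \left(-9 + l\right) 2 J = 2 J \left(-9 + l\right)$)
$d{\left(F \right)} = -18 + 2 F + \frac{-3055 - 65 F}{F}$ ($d{\left(F \right)} = \frac{\left(F + 47\right) \left(-19 - 46\right)}{F} + \frac{2 F \left(-9 + F\right)}{F} = \frac{\left(47 + F\right) \left(-65\right)}{F} + \left(-18 + 2 F\right) = \frac{-3055 - 65 F}{F} + \left(-18 + 2 F\right) = -18 + 2 F + \frac{-3055 - 65 F}{F}$)
$\left(2531 + d{\left(-174 \right)}\right) - 23899 = \left(2531 - \left(431 - \frac{3055}{174}\right)\right) - 23899 = \left(2531 - \frac{71939}{174}\right) - 23899 = \frac{368455}{174} - 23899 = - \frac{3789971}{174}$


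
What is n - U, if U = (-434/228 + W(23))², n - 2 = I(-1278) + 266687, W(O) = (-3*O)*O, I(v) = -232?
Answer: -29347013053/12996 ≈ -2.2582e+6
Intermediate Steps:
W(O) = -3*O²
n = 266457 (n = 2 + (-232 + 266687) = 2 + 266455 = 266457)
U = 32809888225/12996 (U = (-434/228 - 3*23²)² = (-434*1/228 - 3*529)² = (-217/114 - 1587)² = (-181135/114)² = 32809888225/12996 ≈ 2.5246e+6)
n - U = 266457 - 1*32809888225/12996 = 266457 - 32809888225/12996 = -29347013053/12996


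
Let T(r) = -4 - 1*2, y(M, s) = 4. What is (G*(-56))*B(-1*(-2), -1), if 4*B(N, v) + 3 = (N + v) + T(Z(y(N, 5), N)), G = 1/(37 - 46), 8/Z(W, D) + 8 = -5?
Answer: -112/9 ≈ -12.444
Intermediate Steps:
Z(W, D) = -8/13 (Z(W, D) = 8/(-8 - 5) = 8/(-13) = 8*(-1/13) = -8/13)
T(r) = -6 (T(r) = -4 - 2 = -6)
G = -⅑ (G = 1/(-9) = -⅑ ≈ -0.11111)
B(N, v) = -9/4 + N/4 + v/4 (B(N, v) = -¾ + ((N + v) - 6)/4 = -¾ + (-6 + N + v)/4 = -¾ + (-3/2 + N/4 + v/4) = -9/4 + N/4 + v/4)
(G*(-56))*B(-1*(-2), -1) = (-⅑*(-56))*(-9/4 + (-1*(-2))/4 + (¼)*(-1)) = 56*(-9/4 + (¼)*2 - ¼)/9 = 56*(-9/4 + ½ - ¼)/9 = (56/9)*(-2) = -112/9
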